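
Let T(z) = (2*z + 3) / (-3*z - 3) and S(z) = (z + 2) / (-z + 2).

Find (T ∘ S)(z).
(T ∘ S)(z) = T(S(z)) = ((2)*S(z) + (3))/((-3)*S(z) + (-3)). Multiply numerator and denominator by -z + 2:
  numerator:   (2)*(z + 2) + (3)*(-z + 2) = -z + 10
  denominator: (-3)*(z + 2) + (-3)*(-z + 2) = -12
(T ∘ S)(z) = (-z + 10)/(-12) = (z - 10)/12

Final answer: (z - 10)/12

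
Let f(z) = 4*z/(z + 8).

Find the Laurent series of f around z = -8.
-32/(z + 8) + 4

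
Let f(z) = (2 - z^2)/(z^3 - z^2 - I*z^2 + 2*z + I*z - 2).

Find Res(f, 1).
3/10 + I/10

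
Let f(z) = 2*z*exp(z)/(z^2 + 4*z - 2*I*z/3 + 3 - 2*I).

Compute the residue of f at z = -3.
Write f(z) = P(z)/Q(z) with P(z) = 2*z*exp(z) and Q(z) = z^2 + 4*z - 2*I*z/3 + 3 - 2*I.
The denominator factors as Q(z) = (z + 1 - 2*I/3)*(z + 3), so z = -3 is a simple zero of Q and P is analytic there; z = -3 is therefore a simple pole and
  Res(f, z₀) = P(z₀)/Q'(z₀).

Q'(z) = 2*z + 4 - 2*I/3, so Q'(-3) = -2 - 2*I/3.
P(-3) = -6*exp(-3).

Res(f, -3) = (-6*exp(-3))/(-2 - 2*I/3) = (27/10 - 9*I/10)*exp(-3)

Final answer: (27/10 - 9*I/10)*exp(-3)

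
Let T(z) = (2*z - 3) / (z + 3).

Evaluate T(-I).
Substitute z = -I:
  numerator:   2*(-I) - 3 = -3 - 2*I
  denominator: (-I) + 3 = 3 - I
T(-I) = (-3 - 2*I)/(3 - I); multiplying numerator and denominator by the conjugate 3 + I gives (-7 - 9*I)/10 = -7/10 - 9*I/10

Final answer: -7/10 - 9*I/10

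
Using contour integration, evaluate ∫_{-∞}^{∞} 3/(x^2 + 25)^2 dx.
Let f(z) = 3/(z^2 + 25)^2. The denominator has no real zeros and deg Q - deg P = 4 ≥ 2, so the integral of f over the upper semicircle |z| = R tends to 0 as R → ∞. Closing the contour in the upper half-plane,
  ∫_{-∞}^{∞} f(x) dx = 2πi · Σ Res(f, z_k)  over the poles with Im z_k > 0.

Zeros of the denominator: z^2 + 25 = 0 gives z = ±5*I.
Upper half-plane: z = 5*I (a pole of order 2).

Write f(z) = g(z)/(z - 5*I)^2 with g(z) = 3/(z + 5*I)^2. For a double pole, Res(f, z₀) = g'(z₀):
  g'(z) = -6/(z + 5*I)^3
  Res(f, 5*I) = g'(5*I) = -3*I/500

∫_{-∞}^{∞} f(x) dx = 2πi · (-3*I/500) = 3*pi/250

Final answer: 3*pi/250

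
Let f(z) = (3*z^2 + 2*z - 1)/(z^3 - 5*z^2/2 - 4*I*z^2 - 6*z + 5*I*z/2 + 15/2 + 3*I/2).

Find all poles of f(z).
The singularities of f are the zeros of the denominator. Factoring,
  z^3 - 5*z^2/2 - 4*I*z^2 - 6*z + 5*I*z/2 + 15/2 + 3*I/2 = (z - 1)*(z + 3/2 - I)*(z - 3 - 3*I)
so the candidates are z = 1, z = -3/2 + I, z = 3 + 3*I.

Check the numerator P(z) = 3*z^2 + 2*z - 1 at each one:
  P(1) = 4 ≠ 0, so z = 1 is a (simple) pole.
  P(-3/2 + I) = -1/4 - 7*I ≠ 0, so z = -3/2 + I is a (simple) pole.
  P(3 + 3*I) = 5 + 60*I ≠ 0, so z = 3 + 3*I is a (simple) pole.

Poles of f: {-3/2 + I, 1, 3 + 3*I}

Final answer: {-3/2 + I, 1, 3 + 3*I}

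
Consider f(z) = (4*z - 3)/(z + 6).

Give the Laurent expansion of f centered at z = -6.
Put w = z - (-6), i.e. z = w - 6. The denominator is w, so it suffices to rewrite the numerator in powers of w.

P(z) = 4*z - 3
P(w - 6) = -27 + 4*w

Dividing each term by w:
  f = -27/w + 4

Substituting back w = z + 6:
  f(z) = -27/(z + 6) + 4

The series is finite because the numerator is a polynomial; the negative powers form the principal part, and the coefficient of 1/(z + 6) gives Res(f, -6) = -27.

Final answer: -27/(z + 6) + 4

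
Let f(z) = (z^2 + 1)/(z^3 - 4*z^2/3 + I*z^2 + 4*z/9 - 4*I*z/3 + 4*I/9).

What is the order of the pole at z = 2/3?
2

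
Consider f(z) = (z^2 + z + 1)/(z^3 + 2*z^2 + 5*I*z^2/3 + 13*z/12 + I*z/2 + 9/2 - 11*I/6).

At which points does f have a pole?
The singularities of f are the zeros of the denominator. Factoring,
  z^3 + 2*z^2 + 5*I*z^2/3 + 13*z/12 + I*z/2 + 9/2 - 11*I/6 = (z + 1/2 + 2*I)*(z + 2 + 2*I/3)*(z - 1/2 - I)
so the candidates are z = -1/2 - 2*I, z = -2 - 2*I/3, z = 1/2 + I.

Check the numerator P(z) = z^2 + z + 1 at each one:
  P(-1/2 - 2*I) = -13/4 ≠ 0, so z = -1/2 - 2*I is a (simple) pole.
  P(-2 - 2*I/3) = 23/9 + 2*I ≠ 0, so z = -2 - 2*I/3 is a (simple) pole.
  P(1/2 + I) = 3/4 + 2*I ≠ 0, so z = 1/2 + I is a (simple) pole.

Poles of f: {-2 - 2*I/3, -1/2 - 2*I, 1/2 + I}

Final answer: {-2 - 2*I/3, -1/2 - 2*I, 1/2 + I}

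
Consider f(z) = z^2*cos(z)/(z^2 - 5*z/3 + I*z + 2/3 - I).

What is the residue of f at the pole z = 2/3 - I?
Write f(z) = P(z)/Q(z) with P(z) = z^2*cos(z) and Q(z) = z^2 - 5*z/3 + I*z + 2/3 - I.
The denominator factors as Q(z) = (z - 1)*(z - 2/3 + I), so z = 2/3 - I is a simple zero of Q and P is analytic there; z = 2/3 - I is therefore a simple pole and
  Res(f, z₀) = P(z₀)/Q'(z₀).

Q'(z) = 2*z - 5/3 + I, so Q'(2/3 - I) = -1/3 - I.
P(2/3 - I) = (-5/9 - 4*I/3)*cos(2/3 - I).

Res(f, 2/3 - I) = ((-5/9 - 4*I/3)*cos(2/3 - I))/(-1/3 - I) = (41/30 - I/10)*cos(2/3 - I)

Final answer: (41/30 - I/10)*cos(2/3 - I)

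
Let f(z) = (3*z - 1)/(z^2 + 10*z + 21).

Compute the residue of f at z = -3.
Write f(z) = P(z)/Q(z) with P(z) = 3*z - 1 and Q(z) = z^2 + 10*z + 21.
The denominator factors as Q(z) = (z + 7)*(z + 3), so z = -3 is a simple zero of Q and P is analytic there; z = -3 is therefore a simple pole and
  Res(f, z₀) = P(z₀)/Q'(z₀).

Q'(z) = 2*z + 10, so Q'(-3) = 4.
P(-3) = -10.

Res(f, -3) = (-10)/(4) = -5/2

Final answer: -5/2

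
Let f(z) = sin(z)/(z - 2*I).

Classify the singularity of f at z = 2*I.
Write f(z) = g(z)/(z - 2*I) with g(z) = sin(z).
g is entire and g(2*I) = I*sinh(2) ≠ 0, so no factor of (z - 2*I) cancels: the Laurent expansion of f about z = 2*I starts at the power -1, i.e. lim_{z→z₀} (z - z₀) f(z) = I*sinh(2) is finite and nonzero.
So z = 2*I is a pole of order 1.

Final answer: pole of order 1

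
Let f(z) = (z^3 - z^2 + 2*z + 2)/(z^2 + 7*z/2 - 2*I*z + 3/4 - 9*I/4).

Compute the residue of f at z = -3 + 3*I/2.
743/58 - 1685*I/116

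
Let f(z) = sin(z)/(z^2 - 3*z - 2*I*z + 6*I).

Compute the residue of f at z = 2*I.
(2/13 - 3*I/13)*sinh(2)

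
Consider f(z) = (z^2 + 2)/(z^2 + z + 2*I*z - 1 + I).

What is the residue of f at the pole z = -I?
Write f(z) = P(z)/Q(z) with P(z) = z^2 + 2 and Q(z) = z^2 + z + 2*I*z - 1 + I.
The denominator factors as Q(z) = (z + I)*(z + 1 + I), so z = -I is a simple zero of Q and P is analytic there; z = -I is therefore a simple pole and
  Res(f, z₀) = P(z₀)/Q'(z₀).

Q'(z) = 2*z + 1 + 2*I, so Q'(-I) = 1.
P(-I) = 1.

Res(f, -I) = (1)/(1) = 1

Final answer: 1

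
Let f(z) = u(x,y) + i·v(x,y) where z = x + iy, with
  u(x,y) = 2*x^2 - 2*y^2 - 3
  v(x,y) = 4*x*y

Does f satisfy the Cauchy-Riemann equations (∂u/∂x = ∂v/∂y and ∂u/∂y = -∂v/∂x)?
∂u/∂x = 4*x
∂v/∂y = 4*x
∂u/∂y = -4*y
∂v/∂x = 4*y
∂u/∂x = ∂v/∂y and ∂u/∂y = -∂v/∂x hold identically; f is analytic.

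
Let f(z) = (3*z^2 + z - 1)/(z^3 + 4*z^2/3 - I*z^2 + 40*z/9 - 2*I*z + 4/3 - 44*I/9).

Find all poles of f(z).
The singularities of f are the zeros of the denominator. Factoring,
  z^3 + 4*z^2/3 - I*z^2 + 40*z/9 - 2*I*z + 4/3 - 44*I/9 = (z + 2/3 - I)*(z + 2/3 + 2*I)*(z - 2*I)
so the candidates are z = -2/3 + I, z = -2/3 - 2*I, z = 2*I.

Check the numerator P(z) = 3*z^2 + z - 1 at each one:
  P(-2/3 + I) = -10/3 - 3*I ≠ 0, so z = -2/3 + I is a (simple) pole.
  P(-2/3 - 2*I) = -37/3 + 6*I ≠ 0, so z = -2/3 - 2*I is a (simple) pole.
  P(2*I) = -13 + 2*I ≠ 0, so z = 2*I is a (simple) pole.

Poles of f: {-2/3 - 2*I, -2/3 + I, 2*I}

Final answer: {-2/3 - 2*I, -2/3 + I, 2*I}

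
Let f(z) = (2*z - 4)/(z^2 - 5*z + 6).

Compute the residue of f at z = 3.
Write f(z) = P(z)/Q(z) with P(z) = 2*z - 4 and Q(z) = z^2 - 5*z + 6.
The denominator factors as Q(z) = (z - 3)*(z - 2), so z = 3 is a simple zero of Q and P is analytic there; z = 3 is therefore a simple pole and
  Res(f, z₀) = P(z₀)/Q'(z₀).

Q'(z) = 2*z - 5, so Q'(3) = 1.
P(3) = 2.

Res(f, 3) = (2)/(1) = 2

Final answer: 2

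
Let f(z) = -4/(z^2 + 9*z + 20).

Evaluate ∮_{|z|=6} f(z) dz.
0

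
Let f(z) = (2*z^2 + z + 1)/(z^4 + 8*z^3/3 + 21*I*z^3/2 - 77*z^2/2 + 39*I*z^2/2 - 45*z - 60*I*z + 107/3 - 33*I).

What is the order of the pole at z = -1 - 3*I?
3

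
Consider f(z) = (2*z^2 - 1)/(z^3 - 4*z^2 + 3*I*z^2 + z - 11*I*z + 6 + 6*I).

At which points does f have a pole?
{-2*I, 1 - I, 3}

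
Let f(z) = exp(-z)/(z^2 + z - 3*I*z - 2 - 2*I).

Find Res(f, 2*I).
(1/2 - I/2)*exp(-2*I)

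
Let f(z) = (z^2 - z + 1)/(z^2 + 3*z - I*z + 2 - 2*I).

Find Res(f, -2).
Write f(z) = P(z)/Q(z) with P(z) = z^2 - z + 1 and Q(z) = z^2 + 3*z - I*z + 2 - 2*I.
The denominator factors as Q(z) = (z + 1 - I)*(z + 2), so z = -2 is a simple zero of Q and P is analytic there; z = -2 is therefore a simple pole and
  Res(f, z₀) = P(z₀)/Q'(z₀).

Q'(z) = 2*z + 3 - I, so Q'(-2) = -1 - I.
P(-2) = 7.

Res(f, -2) = (7)/(-1 - I) = -7/2 + 7*I/2

Final answer: -7/2 + 7*I/2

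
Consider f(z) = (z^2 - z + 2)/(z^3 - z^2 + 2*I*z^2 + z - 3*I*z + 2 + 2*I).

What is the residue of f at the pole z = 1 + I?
Write f(z) = P(z)/Q(z) with P(z) = z^2 - z + 2 and Q(z) = z^3 - z^2 + 2*I*z^2 + z - 3*I*z + 2 + 2*I.
The denominator factors as Q(z) = (z - 1 - I)*(z + I)*(z + 2*I), so z = 1 + I is a simple zero of Q and P is analytic there; z = 1 + I is therefore a simple pole and
  Res(f, z₀) = P(z₀)/Q'(z₀).

Q'(z) = 3*z^2 - 2*z + 4*I*z + 1 - 3*I, so Q'(1 + I) = -5 + 5*I.
P(1 + I) = 1 + I.

Res(f, 1 + I) = (1 + I)/(-5 + 5*I) = -I/5

Final answer: -I/5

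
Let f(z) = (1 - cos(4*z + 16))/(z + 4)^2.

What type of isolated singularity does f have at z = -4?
removable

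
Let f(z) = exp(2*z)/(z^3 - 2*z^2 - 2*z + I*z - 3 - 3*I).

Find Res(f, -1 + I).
Write f(z) = P(z)/Q(z) with P(z) = exp(2*z) and Q(z) = z^3 - 2*z^2 - 2*z + I*z - 3 - 3*I.
The denominator factors as Q(z) = (z - 3)*(z + 1 - I)*(z + I), so z = -1 + I is a simple zero of Q and P is analytic there; z = -1 + I is therefore a simple pole and
  Res(f, z₀) = P(z₀)/Q'(z₀).

Q'(z) = 3*z^2 - 4*z - 2 + I, so Q'(-1 + I) = 2 - 9*I.
P(-1 + I) = exp(-2 + 2*I).

Res(f, -1 + I) = (exp(-2 + 2*I))/(2 - 9*I) = (2/85 + 9*I/85)*exp(-2 + 2*I)

Final answer: (2/85 + 9*I/85)*exp(-2 + 2*I)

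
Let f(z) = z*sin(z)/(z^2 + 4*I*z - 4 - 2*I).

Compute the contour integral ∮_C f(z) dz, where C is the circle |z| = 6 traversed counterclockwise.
By the residue theorem, ∮_C f(z) dz = 2πi · (sum of the residues of f at the poles inside |z| = 6).

The denominator factors as (z + 1 + 3*I)*(z - 1 + I), so the singularities of f are simple poles at z = -1 - 3*I, z = 1 - I.
  |-1 - 3*I|² = 10 < 36 = 6², so this pole is inside the contour.
  |1 - I|² = 2 < 36 = 6², so this pole is inside the contour.

With P(z) = z*sin(z) and Q(z) = z^2 + 4*I*z - 4 - 2*I, each pole is simple, so Res(f, z₀) = P(z₀)/Q'(z₀) with Q'(z) = 2*z + 4*I.
  Res(f, -1 - 3*I) = P(-1 - 3*I)/Q'(-1 - 3*I) = ((1 + 3*I)*sin(1 + 3*I))/(-2 - 2*I) = (-1 - I/2)*sin(1 + 3*I)
  Res(f, 1 - I) = P(1 - I)/Q'(1 - I) = ((1 - I)*sin(1 - I))/(2 + 2*I) = -I*sin(1 - I)/2

Sum of residues inside C: (-1 - I/2)*sin(1 + 3*I) - I*sin(1 - I)/2
∮_C f(z) dz = 2πi · ((-1 - I/2)*sin(1 + 3*I) - I*sin(1 - I)/2) = pi*(1 - 2*I)*sin(1 + 3*I) + pi*sin(1 - I)

Final answer: pi*(1 - 2*I)*sin(1 + 3*I) + pi*sin(1 - I)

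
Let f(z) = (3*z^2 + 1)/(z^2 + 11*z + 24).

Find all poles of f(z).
The singularities of f are the zeros of the denominator. Factoring,
  z^2 + 11*z + 24 = (z + 3)*(z + 8)
so the candidates are z = -3, z = -8.

Check the numerator P(z) = 3*z^2 + 1 at each one:
  P(-3) = 28 ≠ 0, so z = -3 is a (simple) pole.
  P(-8) = 193 ≠ 0, so z = -8 is a (simple) pole.

Poles of f: {-8, -3}

Final answer: {-8, -3}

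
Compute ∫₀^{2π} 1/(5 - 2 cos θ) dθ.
Call the integral J. The integrand is 2π-periodic and we integrate over a full period, so shifting θ does not change the value (θ → θ + π flips the sign of the trig term). Hence
  J = ∫₀^{2π} dθ/(5 + 2 cos θ).
Put z = e^{iθ}: then cos θ = (z + 1/z)/2, dθ = dz/(iz), and z runs once counterclockwise around |z| = 1:
  J = ∮_{|z|=1} 1/(5 + 2*(z + 1/z)/2) · dz/(iz) = (2/i) ∮_{|z|=1} dz/(2*z^2 + 10*z + 2).
The roots of 2*z^2 + 10*z + 2 are z = (-5 ± sqrt(5^2 - 2^2))/2, with sqrt(21) = sqrt(21); their product is 1, so only z₊ = -5/2 + sqrt(21)/2 lies inside the unit circle (z₋ = -5/2 - sqrt(21)/2 lies outside).
z₊ is a simple zero of q(z) = 2*z^2 + 10*z + 2, so Res(1/q, z₊) = 1/q'(z₊) with q'(z) = 4*z + 10; and q'(z₊) = 2*(z₊ - z₋) = 2*sqrt(21).
Therefore J = (2/i) · 2πi · 1/(2*sqrt(21)) = 2*pi/(sqrt(21)) = 2*sqrt(21)*pi/21

Final answer: 2*sqrt(21)*pi/21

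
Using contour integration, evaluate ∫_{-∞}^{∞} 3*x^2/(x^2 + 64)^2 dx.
Let f(z) = 3*z^2/(z^2 + 64)^2. The denominator has no real zeros and deg Q - deg P = 2 ≥ 2, so the integral of f over the upper semicircle |z| = R tends to 0 as R → ∞. Closing the contour in the upper half-plane,
  ∫_{-∞}^{∞} f(x) dx = 2πi · Σ Res(f, z_k)  over the poles with Im z_k > 0.

Zeros of the denominator: z^2 + 64 = 0 gives z = ±8*I.
Upper half-plane: z = 8*I (a pole of order 2).

Write f(z) = g(z)/(z - 8*I)^2 with g(z) = 3*z^2/(z + 8*I)^2. For a double pole, Res(f, z₀) = g'(z₀):
  g'(z) = 48*I*z/(z + 8*I)^3
  Res(f, 8*I) = g'(8*I) = -3*I/32

∫_{-∞}^{∞} f(x) dx = 2πi · (-3*I/32) = 3*pi/16

Final answer: 3*pi/16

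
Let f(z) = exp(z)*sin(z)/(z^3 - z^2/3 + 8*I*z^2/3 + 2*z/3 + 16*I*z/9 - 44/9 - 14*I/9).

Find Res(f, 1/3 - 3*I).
Write f(z) = P(z)/Q(z) with P(z) = exp(z)*sin(z) and Q(z) = z^3 - z^2/3 + 8*I*z^2/3 + 2*z/3 + 16*I*z/9 - 44/9 - 14*I/9.
The denominator factors as Q(z) = (z - 1 + 2*I/3)*(z - 1/3 + 3*I)*(z + 1 - I), so z = 1/3 - 3*I is a simple zero of Q and P is analytic there; z = 1/3 - 3*I is therefore a simple pole and
  Res(f, z₀) = P(z₀)/Q'(z₀).

Q'(z) = 3*z^2 - 2*z/3 + 16*I*z/3 + 2/3 + 16*I/9, so Q'(1/3 - 3*I) = -92/9 - 4*I/9.
P(1/3 - 3*I) = exp(1/3 - 3*I)*sin(1/3 - 3*I).

Res(f, 1/3 - 3*I) = (exp(1/3 - 3*I)*sin(1/3 - 3*I))/(-92/9 - 4*I/9) = (-207/2120 + 9*I/2120)*exp(1/3 - 3*I)*sin(1/3 - 3*I)

Final answer: (-207/2120 + 9*I/2120)*exp(1/3 - 3*I)*sin(1/3 - 3*I)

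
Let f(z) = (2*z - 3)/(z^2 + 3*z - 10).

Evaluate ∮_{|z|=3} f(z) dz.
By the residue theorem, ∮_C f(z) dz = 2πi · (sum of the residues of f at the poles inside |z| = 3).

The denominator factors as (z + 5)*(z - 2), so the singularities of f are simple poles at z = -5, z = 2.
  |-5|² = 25 > 9 = 3², so this pole is outside the contour.
  |2|² = 4 < 9 = 3², so this pole is inside the contour.

With P(z) = 2*z - 3 and Q(z) = z^2 + 3*z - 10, each pole is simple, so Res(f, z₀) = P(z₀)/Q'(z₀) with Q'(z) = 2*z + 3.
  Res(f, 2) = P(2)/Q'(2) = (1)/(7) = 1/7

∮_C f(z) dz = 2πi · (1/7) = 2*I*pi/7

Final answer: 2*I*pi/7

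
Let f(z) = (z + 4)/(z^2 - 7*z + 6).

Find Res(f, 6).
2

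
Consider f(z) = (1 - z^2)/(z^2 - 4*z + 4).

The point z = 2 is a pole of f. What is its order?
Factor the denominator:
  z^2 - 4*z + 4 = (z - 2)^2

The numerator P(z) = 1 - z^2 has P(2) = -3 ≠ 0, so no factor of (z - 2) cancels.
Near z = 2 we can therefore write f(z) = g(z)/(z - 2)^2 with g analytic at 2 and g(2) ≠ 0 (g is just the numerator).

Hence z = 2 is a pole of order 2.

Final answer: 2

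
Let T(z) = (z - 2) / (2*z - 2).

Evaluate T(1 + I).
Substitute z = 1 + I:
  numerator:   (1 + I) - 2 = -1 + I
  denominator: 2*(1 + I) - 2 = 2*I
T(1 + I) = (-1 + I)/(2*I); multiplying numerator and denominator by the conjugate -2*I gives (2 + 2*I)/4 = 1/2 + I/2

Final answer: 1/2 + I/2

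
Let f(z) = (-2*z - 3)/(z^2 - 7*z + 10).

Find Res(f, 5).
Write f(z) = P(z)/Q(z) with P(z) = -2*z - 3 and Q(z) = z^2 - 7*z + 10.
The denominator factors as Q(z) = (z - 2)*(z - 5), so z = 5 is a simple zero of Q and P is analytic there; z = 5 is therefore a simple pole and
  Res(f, z₀) = P(z₀)/Q'(z₀).

Q'(z) = 2*z - 7, so Q'(5) = 3.
P(5) = -13.

Res(f, 5) = (-13)/(3) = -13/3

Final answer: -13/3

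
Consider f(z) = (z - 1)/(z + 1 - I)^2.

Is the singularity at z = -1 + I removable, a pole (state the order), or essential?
pole of order 2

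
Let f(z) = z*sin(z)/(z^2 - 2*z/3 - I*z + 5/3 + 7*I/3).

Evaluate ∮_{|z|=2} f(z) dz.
By the residue theorem, ∮_C f(z) dz = 2πi · (sum of the residues of f at the poles inside |z| = 2).

The denominator factors as (z + 1/3 - 2*I)*(z - 1 + I), so the singularities of f are simple poles at z = -1/3 + 2*I, z = 1 - I.
  |-1/3 + 2*I|² = 37/9 > 4 = 2², so this pole is outside the contour.
  |1 - I|² = 2 < 4 = 2², so this pole is inside the contour.

With P(z) = z*sin(z) and Q(z) = z^2 - 2*z/3 - I*z + 5/3 + 7*I/3, each pole is simple, so Res(f, z₀) = P(z₀)/Q'(z₀) with Q'(z) = 2*z - 2/3 - I.
  Res(f, 1 - I) = P(1 - I)/Q'(1 - I) = ((1 - I)*sin(1 - I))/(4/3 - 3*I) = (39/97 + 15*I/97)*sin(1 - I)

∮_C f(z) dz = 2πi · ((39/97 + 15*I/97)*sin(1 - I)) = pi*(-30/97 + 78*I/97)*sin(1 - I)

Final answer: pi*(-30/97 + 78*I/97)*sin(1 - I)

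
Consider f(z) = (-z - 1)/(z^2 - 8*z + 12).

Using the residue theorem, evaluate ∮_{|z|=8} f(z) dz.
-2*I*pi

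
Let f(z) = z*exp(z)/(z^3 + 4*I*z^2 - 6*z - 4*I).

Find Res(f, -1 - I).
-I*exp(-1 - I)/2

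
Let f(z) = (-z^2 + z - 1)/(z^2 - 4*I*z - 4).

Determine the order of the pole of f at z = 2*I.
2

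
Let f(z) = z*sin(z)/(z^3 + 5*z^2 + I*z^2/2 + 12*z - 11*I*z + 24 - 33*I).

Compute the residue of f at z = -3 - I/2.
Write f(z) = P(z)/Q(z) with P(z) = z*sin(z) and Q(z) = z^3 + 5*z^2 + I*z^2/2 + 12*z - 11*I*z + 24 - 33*I.
The denominator factors as Q(z) = (z - 1 - 3*I)*(z + 3 + I/2)*(z + 3 + 3*I), so z = -3 - I/2 is a simple zero of Q and P is analytic there; z = -3 - I/2 is therefore a simple pole and
  Res(f, z₀) = P(z₀)/Q'(z₀).

Q'(z) = 3*z^2 + 10*z + I*z + 12 - 11*I, so Q'(-3 - I/2) = 35/4 - 10*I.
P(-3 - I/2) = (3 + I/2)*sin(3 + I/2).

Res(f, -3 - I/2) = ((3 + I/2)*sin(3 + I/2))/(35/4 - 10*I) = (68/565 + 22*I/113)*sin(3 + I/2)

Final answer: (68/565 + 22*I/113)*sin(3 + I/2)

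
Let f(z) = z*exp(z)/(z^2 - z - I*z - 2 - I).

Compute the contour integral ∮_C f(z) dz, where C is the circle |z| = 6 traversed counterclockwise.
By the residue theorem, ∮_C f(z) dz = 2πi · (sum of the residues of f at the poles inside |z| = 6).

The denominator factors as (z - 2 - I)*(z + 1), so the singularities of f are simple poles at z = 2 + I, z = -1.
  |2 + I|² = 5 < 36 = 6², so this pole is inside the contour.
  |-1|² = 1 < 36 = 6², so this pole is inside the contour.

With P(z) = z*exp(z) and Q(z) = z^2 - z - I*z - 2 - I, each pole is simple, so Res(f, z₀) = P(z₀)/Q'(z₀) with Q'(z) = 2*z - 1 - I.
  Res(f, 2 + I) = P(2 + I)/Q'(2 + I) = ((2 + I)*exp(2 + I))/(3 + I) = (7/10 + I/10)*exp(2 + I)
  Res(f, -1) = P(-1)/Q'(-1) = (-exp(-1))/(-3 - I) = (3/10 - I/10)*exp(-1)

Sum of residues inside C: (3/10 - I/10)*exp(-1) + (7/10 + I/10)*exp(2 + I)
∮_C f(z) dz = 2πi · ((3/10 - I/10)*exp(-1) + (7/10 + I/10)*exp(2 + I)) = pi*(1/5 + 3*I/5)*exp(-1) + pi*(-1/5 + 7*I/5)*exp(2 + I)

Final answer: pi*(1/5 + 3*I/5)*exp(-1) + pi*(-1/5 + 7*I/5)*exp(2 + I)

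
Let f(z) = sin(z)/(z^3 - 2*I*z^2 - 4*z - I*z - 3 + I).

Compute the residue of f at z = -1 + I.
Write f(z) = P(z)/Q(z) with P(z) = sin(z) and Q(z) = z^3 - 2*I*z^2 - 4*z - I*z - 3 + I.
The denominator factors as Q(z) = (z + 1 - I)*(z + 1)*(z - 2 - I), so z = -1 + I is a simple zero of Q and P is analytic there; z = -1 + I is therefore a simple pole and
  Res(f, z₀) = P(z₀)/Q'(z₀).

Q'(z) = 3*z^2 - 4*I*z - 4 - I, so Q'(-1 + I) = -3*I.
P(-1 + I) = -sin(1 - I).

Res(f, -1 + I) = (-sin(1 - I))/(-3*I) = -I*sin(1 - I)/3

Final answer: -I*sin(1 - I)/3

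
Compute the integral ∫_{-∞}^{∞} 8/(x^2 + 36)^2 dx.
pi/54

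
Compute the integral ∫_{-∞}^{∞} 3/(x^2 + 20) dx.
Let f(z) = 3/(z^2 + 20). The denominator has no real zeros and deg Q - deg P = 2 ≥ 2, so the integral of f over the upper semicircle |z| = R tends to 0 as R → ∞. Closing the contour in the upper half-plane,
  ∫_{-∞}^{∞} f(x) dx = 2πi · Σ Res(f, z_k)  over the poles with Im z_k > 0.

Zeros of the denominator: z^2 + 20 = 0 gives z = ±2*sqrt(5)*I.
Upper half-plane: z = 2*sqrt(5)*I (simple).

Each pole is a simple zero of Q(z) = z^2 + 20, so Res(f, z₀) = P(z₀)/Q'(z₀) with P(z) = 3, Q'(z) = 2*z:
  Res(f, 2*sqrt(5)*I) = (3)/(4*sqrt(5)*I) = -3*sqrt(5)*I/20

∫_{-∞}^{∞} f(x) dx = 2πi · (-3*sqrt(5)*I/20) = 3*sqrt(5)*pi/10

Final answer: 3*sqrt(5)*pi/10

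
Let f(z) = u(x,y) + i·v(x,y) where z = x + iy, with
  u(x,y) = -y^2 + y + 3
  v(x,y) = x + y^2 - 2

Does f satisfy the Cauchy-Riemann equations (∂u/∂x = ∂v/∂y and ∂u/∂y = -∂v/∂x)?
∂u/∂x = 0
∂v/∂y = 2*y
∂u/∂y = 1 - 2*y
∂v/∂x = 1
∂u/∂x ≠ ∂v/∂y and ∂u/∂y ≠ -∂v/∂x; the Cauchy-Riemann equations are not satisfied, so f is not analytic.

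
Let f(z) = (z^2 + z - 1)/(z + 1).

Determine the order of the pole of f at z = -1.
Factor the denominator:
  z + 1 = (z + 1)

The numerator P(z) = z^2 + z - 1 has P(-1) = -1 ≠ 0, so no factor of (z + 1) cancels.
Near z = -1 we can therefore write f(z) = g(z)/(z + 1) with g analytic at -1 and g(-1) ≠ 0 (g is just the numerator).

Hence z = -1 is a pole of order 1.

Final answer: 1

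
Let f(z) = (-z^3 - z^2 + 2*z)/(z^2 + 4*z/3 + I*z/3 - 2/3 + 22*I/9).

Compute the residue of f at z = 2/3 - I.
Write f(z) = P(z)/Q(z) with P(z) = -z^3 - z^2 + 2*z and Q(z) = z^2 + 4*z/3 + I*z/3 - 2/3 + 22*I/9.
The denominator factors as Q(z) = (z + 2 - 2*I/3)*(z - 2/3 + I), so z = 2/3 - I is a simple zero of Q and P is analytic there; z = 2/3 - I is therefore a simple pole and
  Res(f, z₀) = P(z₀)/Q'(z₀).

Q'(z) = 2*z + 4/3 + I/3, so Q'(2/3 - I) = 8/3 - 5*I/3.
P(2/3 - I) = 97/27 - I/3.

Res(f, 2/3 - I) = (97/27 - I/3)/(8/3 - 5*I/3) = 821/801 + 413*I/801

Final answer: 821/801 + 413*I/801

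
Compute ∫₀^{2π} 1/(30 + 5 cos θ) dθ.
2*sqrt(35)*pi/175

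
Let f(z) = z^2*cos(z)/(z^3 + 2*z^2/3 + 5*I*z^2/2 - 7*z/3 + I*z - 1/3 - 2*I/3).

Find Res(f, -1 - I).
Write f(z) = P(z)/Q(z) with P(z) = z^2*cos(z) and Q(z) = z^3 + 2*z^2/3 + 5*I*z^2/2 - 7*z/3 + I*z - 1/3 - 2*I/3.
The denominator factors as Q(z) = (z - 1/3 + I)*(z + 1 + I)*(z + I/2), so z = -1 - I is a simple zero of Q and P is analytic there; z = -1 - I is therefore a simple pole and
  Res(f, z₀) = P(z₀)/Q'(z₀).

Q'(z) = 3*z^2 + 4*z/3 + 5*I*z - 7/3 + I, so Q'(-1 - I) = 4/3 + 2*I/3.
P(-1 - I) = 2*I*cos(1 + I).

Res(f, -1 - I) = (2*I*cos(1 + I))/(4/3 + 2*I/3) = (3/5 + 6*I/5)*cos(1 + I)

Final answer: (3/5 + 6*I/5)*cos(1 + I)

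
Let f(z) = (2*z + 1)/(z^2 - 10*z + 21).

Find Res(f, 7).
15/4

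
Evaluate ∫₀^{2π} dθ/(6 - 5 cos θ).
Call the integral J. The integrand is 2π-periodic and we integrate over a full period, so shifting θ does not change the value (θ → θ + π flips the sign of the trig term). Hence
  J = ∫₀^{2π} dθ/(6 + 5 cos θ).
Put z = e^{iθ}: then cos θ = (z + 1/z)/2, dθ = dz/(iz), and z runs once counterclockwise around |z| = 1:
  J = ∮_{|z|=1} 1/(6 + 5*(z + 1/z)/2) · dz/(iz) = (2/i) ∮_{|z|=1} dz/(5*z^2 + 12*z + 5).
The roots of 5*z^2 + 12*z + 5 are z = (-6 ± sqrt(6^2 - 5^2))/5, with sqrt(11) = sqrt(11); their product is 1, so only z₊ = -6/5 + sqrt(11)/5 lies inside the unit circle (z₋ = -6/5 - sqrt(11)/5 lies outside).
z₊ is a simple zero of q(z) = 5*z^2 + 12*z + 5, so Res(1/q, z₊) = 1/q'(z₊) with q'(z) = 10*z + 12; and q'(z₊) = 5*(z₊ - z₋) = 2*sqrt(11).
Therefore J = (2/i) · 2πi · 1/(2*sqrt(11)) = 2*pi/(sqrt(11)) = 2*sqrt(11)*pi/11

Final answer: 2*sqrt(11)*pi/11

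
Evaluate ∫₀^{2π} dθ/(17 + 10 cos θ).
Let J = ∫₀^{2π} dθ/(17 + 10 cos θ).
Put z = e^{iθ}: then cos θ = (z + 1/z)/2, dθ = dz/(iz), and z runs once counterclockwise around |z| = 1:
  J = ∮_{|z|=1} 1/(17 + 10*(z + 1/z)/2) · dz/(iz) = (2/i) ∮_{|z|=1} dz/(10*z^2 + 34*z + 10).
The roots of 10*z^2 + 34*z + 10 are z = (-17 ± sqrt(17^2 - 10^2))/10, with sqrt(189) = 3*sqrt(21); their product is 1, so only z₊ = -17/10 + 3*sqrt(21)/10 lies inside the unit circle (z₋ = -17/10 - 3*sqrt(21)/10 lies outside).
z₊ is a simple zero of q(z) = 10*z^2 + 34*z + 10, so Res(1/q, z₊) = 1/q'(z₊) with q'(z) = 20*z + 34; and q'(z₊) = 10*(z₊ - z₋) = 6*sqrt(21).
Therefore J = (2/i) · 2πi · 1/(6*sqrt(21)) = 2*pi/(3*sqrt(21)) = 2*sqrt(21)*pi/63

Final answer: 2*sqrt(21)*pi/63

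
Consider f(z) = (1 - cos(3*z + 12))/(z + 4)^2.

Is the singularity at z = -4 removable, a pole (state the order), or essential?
Let u = z + 4. The argument of cos is 3*z + 12 = 3u, so
  f = (1 - cos(3u))/u^2 = ((3u)^2/2 - (3u)^4/24 + ...)/u^2 = 9/2 - (27/8)*u^2 + ...
The Laurent expansion about u = 0 has no negative powers; equivalently lim_{z→-4} f(z) = 9/2 exists and is finite.
So the singularity is removable.

Final answer: removable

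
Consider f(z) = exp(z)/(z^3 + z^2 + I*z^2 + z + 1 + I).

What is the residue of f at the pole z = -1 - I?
Write f(z) = P(z)/Q(z) with P(z) = exp(z) and Q(z) = z^3 + z^2 + I*z^2 + z + 1 + I.
The denominator factors as Q(z) = (z - I)*(z + I)*(z + 1 + I), so z = -1 - I is a simple zero of Q and P is analytic there; z = -1 - I is therefore a simple pole and
  Res(f, z₀) = P(z₀)/Q'(z₀).

Q'(z) = 3*z^2 + 2*z + 2*I*z + 1, so Q'(-1 - I) = 1 + 2*I.
P(-1 - I) = exp(-1 - I).

Res(f, -1 - I) = (exp(-1 - I))/(1 + 2*I) = (1/5 - 2*I/5)*exp(-1 - I)

Final answer: (1/5 - 2*I/5)*exp(-1 - I)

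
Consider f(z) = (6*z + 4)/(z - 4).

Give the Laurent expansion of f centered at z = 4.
Put w = z - (4), i.e. z = w + 4. The denominator is w, so it suffices to rewrite the numerator in powers of w.

P(z) = 6*z + 4
P(w + 4) = 28 + 6*w

Dividing each term by w:
  f = 28/w + 6

Substituting back w = z - 4:
  f(z) = 28/(z - 4) + 6

The series is finite because the numerator is a polynomial; the negative powers form the principal part, and the coefficient of 1/(z - 4) gives Res(f, 4) = 28.

Final answer: 28/(z - 4) + 6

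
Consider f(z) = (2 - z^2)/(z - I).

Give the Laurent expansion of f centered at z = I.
Put w = z - (I), i.e. z = w + I. The denominator is w, so it suffices to rewrite the numerator in powers of w.

P(z) = 2 - z^2
P(w + I) = 3 - 2*I*w - w^2

Dividing each term by w:
  f = 3/w - 2*I - w

Substituting back w = z - I:
  f(z) = 3/(z - I) - 2*I - (z - I)

The series is finite because the numerator is a polynomial; the negative powers form the principal part, and the coefficient of 1/(z - I) gives Res(f, I) = 3.

Final answer: 3/(z - I) - 2*I - (z - I)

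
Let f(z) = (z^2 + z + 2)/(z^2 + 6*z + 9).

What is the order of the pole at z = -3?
Factor the denominator:
  z^2 + 6*z + 9 = (z + 3)^2

The numerator P(z) = z^2 + z + 2 has P(-3) = 8 ≠ 0, so no factor of (z + 3) cancels.
Near z = -3 we can therefore write f(z) = g(z)/(z + 3)^2 with g analytic at -3 and g(-3) ≠ 0 (g is just the numerator).

Hence z = -3 is a pole of order 2.

Final answer: 2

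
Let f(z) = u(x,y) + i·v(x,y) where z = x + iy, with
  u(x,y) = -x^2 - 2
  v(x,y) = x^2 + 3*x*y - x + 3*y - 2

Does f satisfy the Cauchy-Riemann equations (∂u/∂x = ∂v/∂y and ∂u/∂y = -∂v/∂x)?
∂u/∂x = -2*x
∂v/∂y = 3*x + 3
∂u/∂y = 0
∂v/∂x = 2*x + 3*y - 1
∂u/∂x ≠ ∂v/∂y and ∂u/∂y ≠ -∂v/∂x; the Cauchy-Riemann equations are not satisfied, so f is not analytic.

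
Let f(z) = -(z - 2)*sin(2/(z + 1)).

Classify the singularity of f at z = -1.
essential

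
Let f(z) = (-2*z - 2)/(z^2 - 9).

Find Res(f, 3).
-4/3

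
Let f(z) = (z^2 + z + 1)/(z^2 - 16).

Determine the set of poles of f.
The singularities of f are the zeros of the denominator. Factoring,
  z^2 - 16 = (z + 4)*(z - 4)
so the candidates are z = -4, z = 4.

Check the numerator P(z) = z^2 + z + 1 at each one:
  P(-4) = 13 ≠ 0, so z = -4 is a (simple) pole.
  P(4) = 21 ≠ 0, so z = 4 is a (simple) pole.

Poles of f: {-4, 4}

Final answer: {-4, 4}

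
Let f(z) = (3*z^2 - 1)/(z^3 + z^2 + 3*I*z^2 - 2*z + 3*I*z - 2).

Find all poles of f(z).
{-1, -2*I, -I}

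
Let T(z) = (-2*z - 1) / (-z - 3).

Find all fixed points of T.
T(z) = z means -2*z - 1 = z*(-z - 3), i.e.
  -z^2 - z + 1 = 0.
Discriminant: (-1)^2 - 4*(-1)*(1) = 5, so the roots are real.
  z = (1 ± sqrt(5))/(2*(-1))
Fixed points: {-sqrt(5)/2 - 1/2, -1/2 + sqrt(5)/2}

Final answer: {-sqrt(5)/2 - 1/2, -1/2 + sqrt(5)/2}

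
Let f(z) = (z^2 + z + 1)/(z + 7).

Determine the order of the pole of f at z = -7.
Factor the denominator:
  z + 7 = (z + 7)

The numerator P(z) = z^2 + z + 1 has P(-7) = 43 ≠ 0, so no factor of (z + 7) cancels.
Near z = -7 we can therefore write f(z) = g(z)/(z + 7) with g analytic at -7 and g(-7) ≠ 0 (g is just the numerator).

Hence z = -7 is a pole of order 1.

Final answer: 1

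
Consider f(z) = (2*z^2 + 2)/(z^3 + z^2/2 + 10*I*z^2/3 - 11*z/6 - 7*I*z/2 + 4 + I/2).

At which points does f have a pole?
The singularities of f are the zeros of the denominator. Factoring,
  z^3 + z^2/2 + 10*I*z^2/3 - 11*z/6 - 7*I*z/2 + 4 + I/2 = (z + I)*(z + 3/2 + 3*I)*(z - 1 - 2*I/3)
so the candidates are z = -I, z = -3/2 - 3*I, z = 1 + 2*I/3.

Check the numerator P(z) = 2*z^2 + 2 at each one:
  P(-I) = 0, so the factor (z + I) cancels and z = -I is only a removable singularity, not a pole.
  P(-3/2 - 3*I) = -23/2 + 18*I ≠ 0, so z = -3/2 - 3*I is a (simple) pole.
  P(1 + 2*I/3) = 28/9 + 8*I/3 ≠ 0, so z = 1 + 2*I/3 is a (simple) pole.

Poles of f: {-3/2 - 3*I, 1 + 2*I/3}

Final answer: {-3/2 - 3*I, 1 + 2*I/3}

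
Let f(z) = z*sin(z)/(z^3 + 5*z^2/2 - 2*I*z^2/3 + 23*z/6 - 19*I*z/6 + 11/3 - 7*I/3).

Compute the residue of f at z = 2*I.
Write f(z) = P(z)/Q(z) with P(z) = z*sin(z) and Q(z) = z^3 + 5*z^2/2 - 2*I*z^2/3 + 23*z/6 - 19*I*z/6 + 11/3 - 7*I/3.
The denominator factors as Q(z) = (z + 3/2 + I/3)*(z + 1 + I)*(z - 2*I), so z = 2*I is a simple zero of Q and P is analytic there; z = 2*I is therefore a simple pole and
  Res(f, z₀) = P(z₀)/Q'(z₀).

Q'(z) = 3*z^2 + 5*z - 4*I*z/3 + 23/6 - 19*I/6, so Q'(2*I) = -11/2 + 41*I/6.
P(2*I) = -2*sinh(2).

Res(f, 2*I) = (-2*sinh(2))/(-11/2 + 41*I/6) = (198/1385 + 246*I/1385)*sinh(2)

Final answer: (198/1385 + 246*I/1385)*sinh(2)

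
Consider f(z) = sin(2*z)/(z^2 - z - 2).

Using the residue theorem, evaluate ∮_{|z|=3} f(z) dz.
2*I*pi*sin(4)/3 + 2*I*pi*sin(2)/3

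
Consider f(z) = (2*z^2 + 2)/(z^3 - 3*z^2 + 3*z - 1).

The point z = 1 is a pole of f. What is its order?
3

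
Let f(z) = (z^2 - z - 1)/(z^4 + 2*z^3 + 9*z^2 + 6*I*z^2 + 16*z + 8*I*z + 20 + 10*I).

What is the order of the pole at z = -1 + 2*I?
Factor the denominator:
  z^4 + 2*z^3 + 9*z^2 + 6*I*z^2 + 16*z + 8*I*z + 20 + 10*I = (z + 1 - 2*I)^2*(z - 1 + 3*I)*(z + 1 + I)

The numerator P(z) = z^2 - z - 1 has P(-1 + 2*I) = -3 - 6*I ≠ 0, so no factor of (z + 1 - 2*I) cancels.
Near z = -1 + 2*I we can therefore write f(z) = g(z)/(z + 1 - 2*I)^2 with g analytic at -1 + 2*I and g(-1 + 2*I) ≠ 0 (g is the numerator divided by the remaining denominator factors).

Hence z = -1 + 2*I is a pole of order 2.

Final answer: 2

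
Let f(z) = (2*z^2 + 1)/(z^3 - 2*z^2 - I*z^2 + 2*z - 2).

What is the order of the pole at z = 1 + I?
Factor the denominator:
  z^3 - 2*z^2 - I*z^2 + 2*z - 2 = (z - 1 - I)^2*(z + I)

The numerator P(z) = 2*z^2 + 1 has P(1 + I) = 1 + 4*I ≠ 0, so no factor of (z - 1 - I) cancels.
Near z = 1 + I we can therefore write f(z) = g(z)/(z - 1 - I)^2 with g analytic at 1 + I and g(1 + I) ≠ 0 (g is the numerator divided by the remaining denominator factors).

Hence z = 1 + I is a pole of order 2.

Final answer: 2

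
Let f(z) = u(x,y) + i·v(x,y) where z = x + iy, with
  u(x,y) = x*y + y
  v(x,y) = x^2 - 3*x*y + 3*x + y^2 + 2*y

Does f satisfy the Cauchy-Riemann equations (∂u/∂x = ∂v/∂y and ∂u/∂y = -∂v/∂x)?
∂u/∂x = y
∂v/∂y = -3*x + 2*y + 2
∂u/∂y = x + 1
∂v/∂x = 2*x - 3*y + 3
∂u/∂x ≠ ∂v/∂y and ∂u/∂y ≠ -∂v/∂x; the Cauchy-Riemann equations are not satisfied, so f is not analytic.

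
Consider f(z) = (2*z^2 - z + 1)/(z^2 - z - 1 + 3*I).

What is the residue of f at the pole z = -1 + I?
Write f(z) = P(z)/Q(z) with P(z) = 2*z^2 - z + 1 and Q(z) = z^2 - z - 1 + 3*I.
The denominator factors as Q(z) = (z + 1 - I)*(z - 2 + I), so z = -1 + I is a simple zero of Q and P is analytic there; z = -1 + I is therefore a simple pole and
  Res(f, z₀) = P(z₀)/Q'(z₀).

Q'(z) = 2*z - 1, so Q'(-1 + I) = -3 + 2*I.
P(-1 + I) = 2 - 5*I.

Res(f, -1 + I) = (2 - 5*I)/(-3 + 2*I) = -16/13 + 11*I/13

Final answer: -16/13 + 11*I/13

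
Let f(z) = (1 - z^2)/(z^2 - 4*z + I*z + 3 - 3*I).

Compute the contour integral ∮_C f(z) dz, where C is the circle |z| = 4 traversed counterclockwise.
By the residue theorem, ∮_C f(z) dz = 2πi · (sum of the residues of f at the poles inside |z| = 4).

The denominator factors as (z - 3)*(z - 1 + I), so the singularities of f are simple poles at z = 3, z = 1 - I.
  |3|² = 9 < 16 = 4², so this pole is inside the contour.
  |1 - I|² = 2 < 16 = 4², so this pole is inside the contour.

With P(z) = 1 - z^2 and Q(z) = z^2 - 4*z + I*z + 3 - 3*I, each pole is simple, so Res(f, z₀) = P(z₀)/Q'(z₀) with Q'(z) = 2*z - 4 + I.
  Res(f, 3) = P(3)/Q'(3) = (-8)/(2 + I) = -16/5 + 8*I/5
  Res(f, 1 - I) = P(1 - I)/Q'(1 - I) = (1 + 2*I)/(-2 - I) = -4/5 - 3*I/5

Sum of residues inside C: -4 + I
∮_C f(z) dz = 2πi · (-4 + I) = pi*(-2 - 8*I)

Final answer: pi*(-2 - 8*I)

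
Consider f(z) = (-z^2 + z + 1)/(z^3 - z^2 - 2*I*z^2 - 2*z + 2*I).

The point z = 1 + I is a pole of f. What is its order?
Factor the denominator:
  z^3 - z^2 - 2*I*z^2 - 2*z + 2*I = (z - 1 - I)^2*(z + 1)

The numerator P(z) = -z^2 + z + 1 has P(1 + I) = 2 - I ≠ 0, so no factor of (z - 1 - I) cancels.
Near z = 1 + I we can therefore write f(z) = g(z)/(z - 1 - I)^2 with g analytic at 1 + I and g(1 + I) ≠ 0 (g is the numerator divided by the remaining denominator factors).

Hence z = 1 + I is a pole of order 2.

Final answer: 2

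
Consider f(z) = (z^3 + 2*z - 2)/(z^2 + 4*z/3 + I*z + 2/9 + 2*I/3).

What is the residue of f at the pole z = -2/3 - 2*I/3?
Write f(z) = P(z)/Q(z) with P(z) = z^3 + 2*z - 2 and Q(z) = z^2 + 4*z/3 + I*z + 2/9 + 2*I/3.
The denominator factors as Q(z) = (z + 2/3 + I/3)*(z + 2/3 + 2*I/3), so z = -2/3 - 2*I/3 is a simple zero of Q and P is analytic there; z = -2/3 - 2*I/3 is therefore a simple pole and
  Res(f, z₀) = P(z₀)/Q'(z₀).

Q'(z) = 2*z + 4/3 + I, so Q'(-2/3 - 2*I/3) = -I/3.
P(-2/3 - 2*I/3) = -74/27 - 52*I/27.

Res(f, -2/3 - 2*I/3) = (-74/27 - 52*I/27)/(-I/3) = 52/9 - 74*I/9

Final answer: 52/9 - 74*I/9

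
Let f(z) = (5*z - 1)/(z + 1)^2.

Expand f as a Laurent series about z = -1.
Put w = z - (-1), i.e. z = w - 1. The denominator is w^2, so it suffices to rewrite the numerator in powers of w.

P(z) = 5*z - 1
P(w - 1) = -6 + 5*w

Dividing each term by w^2:
  f = -6/w^2 + 5/w

Substituting back w = z + 1:
  f(z) = -6/(z + 1)^2 + 5/(z + 1)

The series is finite because the numerator is a polynomial; the negative powers form the principal part, and the coefficient of 1/(z + 1) gives Res(f, -1) = 5.

Final answer: -6/(z + 1)^2 + 5/(z + 1)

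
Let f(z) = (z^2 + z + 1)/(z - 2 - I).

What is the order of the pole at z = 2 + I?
Factor the denominator:
  z - 2 - I = (z - 2 - I)

The numerator P(z) = z^2 + z + 1 has P(2 + I) = 6 + 5*I ≠ 0, so no factor of (z - 2 - I) cancels.
Near z = 2 + I we can therefore write f(z) = g(z)/(z - 2 - I) with g analytic at 2 + I and g(2 + I) ≠ 0 (g is just the numerator).

Hence z = 2 + I is a pole of order 1.

Final answer: 1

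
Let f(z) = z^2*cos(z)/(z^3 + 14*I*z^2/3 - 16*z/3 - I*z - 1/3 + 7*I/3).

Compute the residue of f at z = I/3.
(79/6322 - 9*I/6322)*cosh(1/3)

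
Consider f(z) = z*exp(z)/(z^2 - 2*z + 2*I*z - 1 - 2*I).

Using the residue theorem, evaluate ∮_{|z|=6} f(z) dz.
By the residue theorem, ∮_C f(z) dz = 2πi · (sum of the residues of f at the poles inside |z| = 6).

The denominator factors as (z - 2 + I)*(z + I), so the singularities of f are simple poles at z = 2 - I, z = -I.
  |2 - I|² = 5 < 36 = 6², so this pole is inside the contour.
  |-I|² = 1 < 36 = 6², so this pole is inside the contour.

With P(z) = z*exp(z) and Q(z) = z^2 - 2*z + 2*I*z - 1 - 2*I, each pole is simple, so Res(f, z₀) = P(z₀)/Q'(z₀) with Q'(z) = 2*z - 2 + 2*I.
  Res(f, 2 - I) = P(2 - I)/Q'(2 - I) = ((2 - I)*exp(2 - I))/(2) = (1 - I/2)*exp(2 - I)
  Res(f, -I) = P(-I)/Q'(-I) = (-I*exp(-I))/(-2) = I*exp(-I)/2

Sum of residues inside C: (1 - I/2)*exp(2 - I) + I*exp(-I)/2
∮_C f(z) dz = 2πi · ((1 - I/2)*exp(2 - I) + I*exp(-I)/2) = -pi*exp(-I) + pi*(1 + 2*I)*exp(2 - I)

Final answer: -pi*exp(-I) + pi*(1 + 2*I)*exp(2 - I)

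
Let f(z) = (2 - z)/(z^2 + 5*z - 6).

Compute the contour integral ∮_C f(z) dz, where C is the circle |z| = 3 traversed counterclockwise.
By the residue theorem, ∮_C f(z) dz = 2πi · (sum of the residues of f at the poles inside |z| = 3).

The denominator factors as (z + 6)*(z - 1), so the singularities of f are simple poles at z = -6, z = 1.
  |-6|² = 36 > 9 = 3², so this pole is outside the contour.
  |1|² = 1 < 9 = 3², so this pole is inside the contour.

With P(z) = 2 - z and Q(z) = z^2 + 5*z - 6, each pole is simple, so Res(f, z₀) = P(z₀)/Q'(z₀) with Q'(z) = 2*z + 5.
  Res(f, 1) = P(1)/Q'(1) = (1)/(7) = 1/7

∮_C f(z) dz = 2πi · (1/7) = 2*I*pi/7

Final answer: 2*I*pi/7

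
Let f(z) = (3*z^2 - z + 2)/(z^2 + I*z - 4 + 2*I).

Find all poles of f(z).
{-2, 2 - I}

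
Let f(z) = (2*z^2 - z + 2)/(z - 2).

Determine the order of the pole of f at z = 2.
Factor the denominator:
  z - 2 = (z - 2)

The numerator P(z) = 2*z^2 - z + 2 has P(2) = 8 ≠ 0, so no factor of (z - 2) cancels.
Near z = 2 we can therefore write f(z) = g(z)/(z - 2) with g analytic at 2 and g(2) ≠ 0 (g is just the numerator).

Hence z = 2 is a pole of order 1.

Final answer: 1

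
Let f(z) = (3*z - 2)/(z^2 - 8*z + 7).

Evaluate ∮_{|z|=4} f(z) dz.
-I*pi/3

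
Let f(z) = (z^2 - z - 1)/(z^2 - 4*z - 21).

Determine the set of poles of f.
{-3, 7}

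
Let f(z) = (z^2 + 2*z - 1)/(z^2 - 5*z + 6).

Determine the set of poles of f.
The singularities of f are the zeros of the denominator. Factoring,
  z^2 - 5*z + 6 = (z - 3)*(z - 2)
so the candidates are z = 3, z = 2.

Check the numerator P(z) = z^2 + 2*z - 1 at each one:
  P(3) = 14 ≠ 0, so z = 3 is a (simple) pole.
  P(2) = 7 ≠ 0, so z = 2 is a (simple) pole.

Poles of f: {2, 3}

Final answer: {2, 3}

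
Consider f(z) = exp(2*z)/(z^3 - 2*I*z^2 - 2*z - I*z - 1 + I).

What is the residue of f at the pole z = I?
Write f(z) = P(z)/Q(z) with P(z) = exp(2*z) and Q(z) = z^3 - 2*I*z^2 - 2*z - I*z - 1 + I.
The denominator factors as Q(z) = (z - I)*(z + 1)*(z - 1 - I), so z = I is a simple zero of Q and P is analytic there; z = I is therefore a simple pole and
  Res(f, z₀) = P(z₀)/Q'(z₀).

Q'(z) = 3*z^2 - 4*I*z - 2 - I, so Q'(I) = -1 - I.
P(I) = exp(2*I).

Res(f, I) = (exp(2*I))/(-1 - I) = (-1/2 + I/2)*exp(2*I)

Final answer: (-1/2 + I/2)*exp(2*I)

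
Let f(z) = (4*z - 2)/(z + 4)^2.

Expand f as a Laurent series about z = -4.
Put w = z - (-4), i.e. z = w - 4. The denominator is w^2, so it suffices to rewrite the numerator in powers of w.

P(z) = 4*z - 2
P(w - 4) = -18 + 4*w

Dividing each term by w^2:
  f = -18/w^2 + 4/w

Substituting back w = z + 4:
  f(z) = -18/(z + 4)^2 + 4/(z + 4)

The series is finite because the numerator is a polynomial; the negative powers form the principal part, and the coefficient of 1/(z + 4) gives Res(f, -4) = 4.

Final answer: -18/(z + 4)^2 + 4/(z + 4)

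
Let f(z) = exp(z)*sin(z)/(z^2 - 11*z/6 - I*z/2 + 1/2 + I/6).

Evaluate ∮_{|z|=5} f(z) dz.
By the residue theorem, ∮_C f(z) dz = 2πi · (sum of the residues of f at the poles inside |z| = 5).

The denominator factors as (z - 1/3)*(z - 3/2 - I/2), so the singularities of f are simple poles at z = 1/3, z = 3/2 + I/2.
  |1/3|² = 1/9 < 25 = 5², so this pole is inside the contour.
  |3/2 + I/2|² = 5/2 < 25 = 5², so this pole is inside the contour.

With P(z) = exp(z)*sin(z) and Q(z) = z^2 - 11*z/6 - I*z/2 + 1/2 + I/6, each pole is simple, so Res(f, z₀) = P(z₀)/Q'(z₀) with Q'(z) = 2*z - 11/6 - I/2.
  Res(f, 1/3) = P(1/3)/Q'(1/3) = (exp(1/3)*sin(1/3))/(-7/6 - I/2) = (-21/29 + 9*I/29)*exp(1/3)*sin(1/3)
  Res(f, 3/2 + I/2) = P(3/2 + I/2)/Q'(3/2 + I/2) = (exp(3/2 + I/2)*sin(3/2 + I/2))/(7/6 + I/2) = (21/29 - 9*I/29)*exp(3/2 + I/2)*sin(3/2 + I/2)

Sum of residues inside C: (-21/29 + 9*I/29)*exp(1/3)*sin(1/3) + (21/29 - 9*I/29)*exp(3/2 + I/2)*sin(3/2 + I/2)
∮_C f(z) dz = 2πi · ((-21/29 + 9*I/29)*exp(1/3)*sin(1/3) + (21/29 - 9*I/29)*exp(3/2 + I/2)*sin(3/2 + I/2)) = pi*(-18/29 - 42*I/29)*exp(1/3)*sin(1/3) + pi*(18/29 + 42*I/29)*exp(3/2 + I/2)*sin(3/2 + I/2)

Final answer: pi*(-18/29 - 42*I/29)*exp(1/3)*sin(1/3) + pi*(18/29 + 42*I/29)*exp(3/2 + I/2)*sin(3/2 + I/2)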